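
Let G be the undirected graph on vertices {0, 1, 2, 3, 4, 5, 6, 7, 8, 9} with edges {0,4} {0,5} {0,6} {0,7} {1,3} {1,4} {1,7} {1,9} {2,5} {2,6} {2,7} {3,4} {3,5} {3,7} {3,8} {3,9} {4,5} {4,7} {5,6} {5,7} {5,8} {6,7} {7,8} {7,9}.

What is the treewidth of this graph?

A width-3 tree decomposition is:
Bags: B1 = {3, 4, 5, 7}  B2 = {1, 3, 4, 7}  B3 = {3, 5, 7, 8}  B4 = {0, 4, 5, 7}  B5 = {1, 3, 7, 9}  B6 = {0, 5, 6, 7}  B7 = {2, 5, 6, 7}
Tree: B1–B2, B1–B3, B1–B4, B2–B5, B4–B6, B6–B7
The largest bag has 4 vertices, giving width 3; this decomposition certifies tw(G) ≤ 3. Conversely, {1, 3, 7, 9} is a clique of size 4, and the vertices of any clique must share a bag in every tree decomposition; so some bag has ≥ 4 vertices and tw(G) ≥ 3. Combining the bounds, tw(G) = 3.

3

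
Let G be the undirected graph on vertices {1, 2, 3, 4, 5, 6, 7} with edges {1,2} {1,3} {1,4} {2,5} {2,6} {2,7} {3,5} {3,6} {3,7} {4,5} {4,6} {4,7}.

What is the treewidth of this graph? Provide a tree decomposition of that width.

Every bag has size at most 4, so the width is 4 − 1 = 3 and tw(G) ≤ 3. For the lower bound: the 4 vertex sets {3,6}, {2,5}, {4}, {1} are disjoint, each induces a connected subgraph, and every pair is joined by at least one edge of G. Contracting each set to a single vertex therefore yields K_{4} as a minor, and since treewidth is minor-monotone, tw(G) ≥ tw(K_{4}) = 3. The upper and lower bounds meet at 3, so that is the treewidth.

Treewidth 3.
One such decomposition:
Bags: B1 = {2, 3, 4, 6}  B2 = {2, 3, 4, 5}  B3 = {1, 2, 3, 4}  B4 = {2, 3, 4, 7}
Tree: B1–B2, B2–B3, B3–B4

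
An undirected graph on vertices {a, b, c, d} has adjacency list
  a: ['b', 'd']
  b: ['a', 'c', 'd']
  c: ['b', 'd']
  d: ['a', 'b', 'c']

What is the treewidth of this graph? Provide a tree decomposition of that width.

Treewidth 2.
One optimal decomposition is:
Bags: B1 = {b, c, d}  B2 = {a, b, d}
Tree: B1–B2

Every bag has size at most 3, so the width is 3 − 1 = 2 and tw(G) ≤ 2. Conversely, {b, c, d} is a clique of size 3, and the vertices of any clique must share a bag in every tree decomposition; so some bag has ≥ 3 vertices and tw(G) ≥ 2. Combining the bounds, tw(G) = 2.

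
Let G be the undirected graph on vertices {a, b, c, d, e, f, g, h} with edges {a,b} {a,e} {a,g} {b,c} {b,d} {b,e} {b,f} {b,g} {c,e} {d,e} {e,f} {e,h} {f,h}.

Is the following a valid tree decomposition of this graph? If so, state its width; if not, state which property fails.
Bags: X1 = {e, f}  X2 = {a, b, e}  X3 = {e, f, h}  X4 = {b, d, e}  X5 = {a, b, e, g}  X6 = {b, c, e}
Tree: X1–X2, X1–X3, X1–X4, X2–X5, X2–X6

No — edge (b,f) lies in no bag.

A tree decomposition must satisfy three properties: every vertex lies in some bag; for every edge, both endpoints lie together in some bag; and for every vertex, the bags containing it form a connected subtree. Here edge (b,f) lies in no bag, so the decomposition is invalid.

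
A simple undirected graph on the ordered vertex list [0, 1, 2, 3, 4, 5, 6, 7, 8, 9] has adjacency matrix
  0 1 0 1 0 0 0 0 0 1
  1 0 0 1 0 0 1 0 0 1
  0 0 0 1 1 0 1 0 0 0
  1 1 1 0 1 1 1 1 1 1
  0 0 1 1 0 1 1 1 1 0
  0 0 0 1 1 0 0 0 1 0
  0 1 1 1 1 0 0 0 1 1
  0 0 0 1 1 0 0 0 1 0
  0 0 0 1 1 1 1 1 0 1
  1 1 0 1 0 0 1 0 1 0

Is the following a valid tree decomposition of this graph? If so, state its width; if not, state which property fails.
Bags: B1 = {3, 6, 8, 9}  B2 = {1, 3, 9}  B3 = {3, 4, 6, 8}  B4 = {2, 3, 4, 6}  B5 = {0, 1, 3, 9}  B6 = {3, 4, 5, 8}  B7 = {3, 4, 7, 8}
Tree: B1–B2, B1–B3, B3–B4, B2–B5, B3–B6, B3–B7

No — edge (6,1) lies in no bag.

A tree decomposition must satisfy three properties: every vertex lies in some bag; for every edge, both endpoints lie together in some bag; and for every vertex, the bags containing it form a connected subtree. Here edge (6,1) lies in no bag, so the decomposition is invalid.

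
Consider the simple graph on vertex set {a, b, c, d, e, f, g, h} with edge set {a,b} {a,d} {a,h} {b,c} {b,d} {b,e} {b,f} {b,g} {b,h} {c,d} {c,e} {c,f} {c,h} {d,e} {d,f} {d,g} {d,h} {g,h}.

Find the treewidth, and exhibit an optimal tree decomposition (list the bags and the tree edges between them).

Each bag holds 4 vertices, so the decomposition has width 3, which upper-bounds the treewidth. On the other hand G contains the 4-clique {b, c, d, e}. A clique must lie in a single bag of any decomposition, so no decomposition can have width below 3. Combining the bounds, tw(G) = 3.

Treewidth 3.
One optimal decomposition is:
Bags: B1 = {b, c, d, e}  B2 = {b, c, d, h}  B3 = {a, b, d, h}  B4 = {b, d, g, h}  B5 = {b, c, d, f}
Tree: B1–B2, B2–B3, B3–B4, B2–B5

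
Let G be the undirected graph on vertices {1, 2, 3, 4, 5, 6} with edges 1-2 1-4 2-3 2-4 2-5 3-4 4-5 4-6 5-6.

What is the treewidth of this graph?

A width-2 tree decomposition is:
Bags: B1 = {1, 2, 4}  B2 = {2, 4, 5}  B3 = {2, 3, 4}  B4 = {4, 5, 6}
Tree: B1–B2, B1–B3, B2–B4
Every bag has size at most 3, so the width is 3 − 1 = 2 and tw(G) ≤ 2. Conversely, {1, 2, 4} is a clique of size 3, and the vertices of any clique must share a bag in every tree decomposition; so some bag has ≥ 3 vertices and tw(G) ≥ 2. Therefore the treewidth is 2.

2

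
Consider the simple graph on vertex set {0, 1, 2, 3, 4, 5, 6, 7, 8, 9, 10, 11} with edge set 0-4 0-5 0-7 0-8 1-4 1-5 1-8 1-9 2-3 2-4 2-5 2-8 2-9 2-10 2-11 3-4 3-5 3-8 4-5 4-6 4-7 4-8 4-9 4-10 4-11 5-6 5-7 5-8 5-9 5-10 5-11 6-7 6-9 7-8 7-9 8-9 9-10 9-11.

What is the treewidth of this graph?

4

A width-4 tree decomposition is:
Bags: B1 = {2, 4, 5, 8, 9}  B2 = {1, 4, 5, 8, 9}  B3 = {4, 5, 7, 8, 9}  B4 = {2, 4, 5, 9, 10}  B5 = {2, 3, 4, 5, 8}  B6 = {4, 5, 6, 7, 9}  B7 = {0, 4, 5, 7, 8}  B8 = {2, 4, 5, 9, 11}
Tree: B1–B2, B2–B3, B1–B4, B1–B5, B3–B6, B3–B7, B4–B8
The largest bag has 5 vertices, giving width 4; this decomposition certifies tw(G) ≤ 4. For the lower bound, the 5 vertices {0, 4, 5, 7, 8} are pairwise adjacent, and any tree decomposition puts a clique entirely inside one bag — forcing width ≥ 4. The upper and lower bounds meet at 4, so that is the treewidth.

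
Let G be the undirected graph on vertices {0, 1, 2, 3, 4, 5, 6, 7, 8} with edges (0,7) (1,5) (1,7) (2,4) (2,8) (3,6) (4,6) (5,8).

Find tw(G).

1

A width-1 tree decomposition is:
Bags: B1 = {3, 6}  B2 = {4, 6}  B3 = {2, 4}  B4 = {2, 8}  B5 = {5, 8}  B6 = {1, 5}  B7 = {1, 7}  B8 = {0, 7}
Tree: B1–B2, B2–B3, B3–B4, B4–B5, B5–B6, B6–B7, B7–B8
Every bag has size at most 2, so the width is 2 − 1 = 1 and tw(G) ≤ 1. Any graph with an edge has treewidth ≥ 1, and G has the edge 3–6. Hence tw(G) = 1 exactly.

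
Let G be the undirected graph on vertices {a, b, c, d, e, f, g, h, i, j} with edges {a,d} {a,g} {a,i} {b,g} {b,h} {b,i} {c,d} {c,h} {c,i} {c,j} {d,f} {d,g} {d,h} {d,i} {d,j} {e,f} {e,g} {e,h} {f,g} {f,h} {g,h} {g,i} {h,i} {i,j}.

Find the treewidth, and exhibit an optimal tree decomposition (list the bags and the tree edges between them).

Treewidth 3.
One such decomposition:
Bags: B1 = {d, g, h, i}  B2 = {d, f, g, h}  B3 = {b, g, h, i}  B4 = {a, d, g, i}  B5 = {e, f, g, h}  B6 = {c, d, h, i}  B7 = {c, d, i, j}
Tree: B1–B2, B1–B3, B1–B4, B2–B5, B1–B6, B6–B7

The largest bag has 4 vertices, giving width 3; this decomposition certifies tw(G) ≤ 3. Conversely, {d, f, g, h} is a clique of size 4, and the vertices of any clique must share a bag in every tree decomposition; so some bag has ≥ 4 vertices and tw(G) ≥ 3. Therefore the treewidth is 3.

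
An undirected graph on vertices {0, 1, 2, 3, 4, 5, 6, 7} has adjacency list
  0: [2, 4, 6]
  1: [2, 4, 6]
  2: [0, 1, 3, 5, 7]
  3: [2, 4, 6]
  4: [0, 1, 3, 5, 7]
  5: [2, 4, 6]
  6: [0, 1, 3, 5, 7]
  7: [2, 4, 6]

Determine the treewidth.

3

A width-3 tree decomposition is:
Bags: B1 = {2, 4, 5, 6}  B2 = {2, 4, 6, 7}  B3 = {0, 2, 4, 6}  B4 = {1, 2, 4, 6}  B5 = {2, 3, 4, 6}
Tree: B1–B2, B2–B3, B3–B4, B4–B5
The largest bag has 4 vertices, giving width 3; this decomposition certifies tw(G) ≤ 3. For the lower bound: the 4 vertex sets {4,5}, {2,7}, {6}, {0} are disjoint, each induces a connected subgraph, and every pair is joined by at least one edge of G. Contracting each set to a single vertex therefore yields K_{4} as a minor, and since treewidth is minor-monotone, tw(G) ≥ tw(K_{4}) = 3. Combining the bounds, tw(G) = 3.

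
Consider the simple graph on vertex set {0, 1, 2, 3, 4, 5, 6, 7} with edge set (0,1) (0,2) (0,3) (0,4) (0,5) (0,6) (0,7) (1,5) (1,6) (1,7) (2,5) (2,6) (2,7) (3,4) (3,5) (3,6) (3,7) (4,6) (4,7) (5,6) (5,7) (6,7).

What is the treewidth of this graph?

4

A width-4 tree decomposition is:
Bags: B1 = {0, 2, 5, 6, 7}  B2 = {0, 3, 5, 6, 7}  B3 = {0, 1, 5, 6, 7}  B4 = {0, 3, 4, 6, 7}
Tree: B1–B2, B2–B3, B2–B4
Each bag holds 5 vertices, so the decomposition has width 4, which upper-bounds the treewidth. Conversely, {0, 3, 4, 6, 7} is a clique of size 5, and the vertices of any clique must share a bag in every tree decomposition; so some bag has ≥ 5 vertices and tw(G) ≥ 4. The upper and lower bounds meet at 4, so that is the treewidth.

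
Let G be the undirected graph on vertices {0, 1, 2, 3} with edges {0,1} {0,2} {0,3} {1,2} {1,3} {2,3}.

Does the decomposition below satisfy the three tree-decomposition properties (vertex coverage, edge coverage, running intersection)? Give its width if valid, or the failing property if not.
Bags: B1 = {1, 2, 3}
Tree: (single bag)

No — vertex 0 appears in no bag.

A tree decomposition must satisfy three properties: every vertex lies in some bag; for every edge, both endpoints lie together in some bag; and for every vertex, the bags containing it form a connected subtree. Here vertex 0 appears in no bag, so the decomposition is invalid.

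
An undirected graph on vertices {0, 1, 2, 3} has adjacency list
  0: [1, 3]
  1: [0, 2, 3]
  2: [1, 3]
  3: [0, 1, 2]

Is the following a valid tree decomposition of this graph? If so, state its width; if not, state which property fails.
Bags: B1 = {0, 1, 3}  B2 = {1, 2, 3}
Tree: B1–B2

Yes; width 2.

Checking the three conditions: (i) the bags cover all of {0, 1, 2, 3}; (ii) for each edge, some bag contains both endpoints; (iii) the bags containing any fixed vertex form a subtree. All hold, so the decomposition is valid with width 3 − 1 = 2.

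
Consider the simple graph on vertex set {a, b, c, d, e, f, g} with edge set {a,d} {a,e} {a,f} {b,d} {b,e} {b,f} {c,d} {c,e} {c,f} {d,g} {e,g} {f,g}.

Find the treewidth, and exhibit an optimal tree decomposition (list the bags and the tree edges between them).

Each bag holds 4 vertices, so the decomposition has width 3, which upper-bounds the treewidth. For the lower bound: the 4 vertex sets {b,d}, {a,e}, {f}, {g} are disjoint, each induces a connected subgraph, and every pair is joined by at least one edge of G. Contracting each set to a single vertex therefore yields K_{4} as a minor, and since treewidth is minor-monotone, tw(G) ≥ tw(K_{4}) = 3. Combining the bounds, tw(G) = 3.

Treewidth 3.
Bags: B1 = {b, d, e, f}  B2 = {a, d, e, f}  B3 = {d, e, f, g}  B4 = {c, d, e, f}
Tree: B1–B2, B2–B3, B3–B4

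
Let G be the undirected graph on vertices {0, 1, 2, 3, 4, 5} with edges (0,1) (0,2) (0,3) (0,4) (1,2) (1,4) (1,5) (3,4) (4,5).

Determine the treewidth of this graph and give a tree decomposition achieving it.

Treewidth 2.
One optimal decomposition is:
Bags: B1 = {0, 1, 4}  B2 = {0, 3, 4}  B3 = {1, 4, 5}  B4 = {0, 1, 2}
Tree: B1–B2, B1–B3, B1–B4

The largest bag has 3 vertices, giving width 2; this decomposition certifies tw(G) ≤ 2. On the other hand G contains the 3-clique {0, 1, 2}. A clique must lie in a single bag of any decomposition, so no decomposition can have width below 2. Combining the bounds, tw(G) = 2.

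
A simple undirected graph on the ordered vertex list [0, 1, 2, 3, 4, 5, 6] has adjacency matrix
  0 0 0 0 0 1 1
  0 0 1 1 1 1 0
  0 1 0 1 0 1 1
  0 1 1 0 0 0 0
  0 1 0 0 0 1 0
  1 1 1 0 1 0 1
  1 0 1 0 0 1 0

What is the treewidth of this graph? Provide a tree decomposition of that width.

Every bag has size at most 3, so the width is 3 − 1 = 2 and tw(G) ≤ 2. On the other hand G contains the 3-clique {1, 2, 3}. A clique must lie in a single bag of any decomposition, so no decomposition can have width below 2. Therefore the treewidth is 2.

Treewidth 2.
Bags: B1 = {1, 2, 5}  B2 = {2, 5, 6}  B3 = {1, 4, 5}  B4 = {0, 5, 6}  B5 = {1, 2, 3}
Tree: B1–B2, B1–B3, B2–B4, B1–B5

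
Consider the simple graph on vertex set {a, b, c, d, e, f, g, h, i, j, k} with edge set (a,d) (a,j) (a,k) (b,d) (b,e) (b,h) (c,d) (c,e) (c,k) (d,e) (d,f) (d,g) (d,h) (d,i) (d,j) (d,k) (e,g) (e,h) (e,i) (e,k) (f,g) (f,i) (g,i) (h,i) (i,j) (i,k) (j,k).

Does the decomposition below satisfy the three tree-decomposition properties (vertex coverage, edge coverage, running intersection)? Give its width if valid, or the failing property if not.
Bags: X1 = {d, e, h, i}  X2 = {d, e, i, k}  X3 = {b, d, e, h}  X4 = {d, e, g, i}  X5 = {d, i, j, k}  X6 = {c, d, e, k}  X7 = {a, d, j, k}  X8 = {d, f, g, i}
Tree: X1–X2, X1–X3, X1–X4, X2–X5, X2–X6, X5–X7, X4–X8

Yes; width 3.

Checking the three conditions: (i) the bags cover all of {a, b, c, d, e, f, g, h, i, j, k}; (ii) for each edge, some bag contains both endpoints; (iii) the bags containing any fixed vertex form a subtree. All hold, so the decomposition is valid with width 4 − 1 = 3.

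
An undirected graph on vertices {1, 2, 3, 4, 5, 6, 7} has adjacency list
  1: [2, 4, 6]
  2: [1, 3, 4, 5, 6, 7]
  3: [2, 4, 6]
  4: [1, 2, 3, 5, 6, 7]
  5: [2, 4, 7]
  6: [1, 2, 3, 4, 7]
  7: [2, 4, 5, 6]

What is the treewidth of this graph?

3

A width-3 tree decomposition is:
Bags: B1 = {2, 4, 6, 7}  B2 = {2, 3, 4, 6}  B3 = {1, 2, 4, 6}  B4 = {2, 4, 5, 7}
Tree: B1–B2, B1–B3, B1–B4
The largest bag has 4 vertices, giving width 3; this decomposition certifies tw(G) ≤ 3. On the other hand G contains the 4-clique {2, 4, 5, 7}. A clique must lie in a single bag of any decomposition, so no decomposition can have width below 3. Therefore the treewidth is 3.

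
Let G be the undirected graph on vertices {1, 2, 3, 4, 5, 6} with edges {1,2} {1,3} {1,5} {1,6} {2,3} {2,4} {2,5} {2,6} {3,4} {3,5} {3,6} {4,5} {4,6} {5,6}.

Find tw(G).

A width-4 tree decomposition is:
Bags: B1 = {2, 3, 4, 5, 6}  B2 = {1, 2, 3, 5, 6}
Tree: B1–B2
Every bag has size at most 5, so the width is 5 − 1 = 4 and tw(G) ≤ 4. For the lower bound, the 5 vertices {1, 2, 3, 5, 6} are pairwise adjacent, and any tree decomposition puts a clique entirely inside one bag — forcing width ≥ 4. The upper and lower bounds meet at 4, so that is the treewidth.

4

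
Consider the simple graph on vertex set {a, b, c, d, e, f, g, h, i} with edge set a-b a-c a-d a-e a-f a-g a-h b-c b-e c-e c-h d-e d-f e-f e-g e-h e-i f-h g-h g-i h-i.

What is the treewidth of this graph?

A width-3 tree decomposition is:
Bags: B1 = {a, e, f, h}  B2 = {a, e, g, h}  B3 = {a, c, e, h}  B4 = {a, d, e, f}  B5 = {e, g, h, i}  B6 = {a, b, c, e}
Tree: B1–B2, B2–B3, B1–B4, B2–B5, B3–B6
The largest bag has 4 vertices, giving width 3; this decomposition certifies tw(G) ≤ 3. Conversely, {a, d, e, f} is a clique of size 4, and the vertices of any clique must share a bag in every tree decomposition; so some bag has ≥ 4 vertices and tw(G) ≥ 3. Hence tw(G) = 3 exactly.

3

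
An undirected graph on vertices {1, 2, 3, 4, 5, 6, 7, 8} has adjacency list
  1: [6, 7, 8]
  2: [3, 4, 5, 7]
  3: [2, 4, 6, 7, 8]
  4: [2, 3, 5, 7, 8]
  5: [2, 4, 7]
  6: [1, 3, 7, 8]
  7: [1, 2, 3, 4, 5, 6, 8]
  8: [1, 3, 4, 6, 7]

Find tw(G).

A width-3 tree decomposition is:
Bags: B1 = {3, 4, 7, 8}  B2 = {2, 3, 4, 7}  B3 = {3, 6, 7, 8}  B4 = {1, 6, 7, 8}  B5 = {2, 4, 5, 7}
Tree: B1–B2, B1–B3, B3–B4, B2–B5
The largest bag has 4 vertices, giving width 3; this decomposition certifies tw(G) ≤ 3. Conversely, {1, 6, 7, 8} is a clique of size 4, and the vertices of any clique must share a bag in every tree decomposition; so some bag has ≥ 4 vertices and tw(G) ≥ 3. Combining the bounds, tw(G) = 3.

3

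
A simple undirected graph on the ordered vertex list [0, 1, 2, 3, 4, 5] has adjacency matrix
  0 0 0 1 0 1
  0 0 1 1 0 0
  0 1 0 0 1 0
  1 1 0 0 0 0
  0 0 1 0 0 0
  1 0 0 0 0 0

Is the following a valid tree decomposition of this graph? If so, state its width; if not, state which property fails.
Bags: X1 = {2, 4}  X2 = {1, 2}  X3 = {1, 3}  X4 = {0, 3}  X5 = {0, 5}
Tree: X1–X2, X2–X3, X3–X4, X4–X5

Yes; width 1.

Every vertex of G appears in some bag (union = {0, 1, 2, 3, 4, 5}); every edge is covered by a bag; and for each vertex v the set of bags containing v is connected in the bag tree. The decomposition is therefore valid. The largest bag has 2 vertices, so the width is 1.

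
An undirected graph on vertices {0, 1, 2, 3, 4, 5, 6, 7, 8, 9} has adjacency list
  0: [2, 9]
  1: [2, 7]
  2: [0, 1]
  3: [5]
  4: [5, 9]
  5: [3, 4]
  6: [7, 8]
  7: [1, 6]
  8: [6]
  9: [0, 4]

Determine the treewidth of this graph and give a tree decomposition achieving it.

Each bag holds 2 vertices, so the decomposition has width 1, which upper-bounds the treewidth. Any graph with an edge has treewidth ≥ 1, and G has the edge 3–5. Therefore the treewidth is 1.

Treewidth 1.
Bags: B1 = {3, 5}  B2 = {4, 5}  B3 = {4, 9}  B4 = {0, 9}  B5 = {0, 2}  B6 = {1, 2}  B7 = {1, 7}  B8 = {6, 7}  B9 = {6, 8}
Tree: B1–B2, B2–B3, B3–B4, B4–B5, B5–B6, B6–B7, B7–B8, B8–B9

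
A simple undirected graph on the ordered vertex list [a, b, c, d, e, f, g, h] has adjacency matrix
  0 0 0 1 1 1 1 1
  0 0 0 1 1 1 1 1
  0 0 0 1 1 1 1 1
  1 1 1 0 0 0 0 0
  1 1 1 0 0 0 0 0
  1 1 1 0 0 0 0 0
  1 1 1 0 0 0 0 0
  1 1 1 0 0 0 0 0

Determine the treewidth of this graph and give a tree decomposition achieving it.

Every bag has size at most 4, so the width is 4 − 1 = 3 and tw(G) ≤ 3. For the lower bound: the 4 vertex sets {c,e}, {a,g}, {b}, {h} are disjoint, each induces a connected subgraph, and every pair is joined by at least one edge of G. Contracting each set to a single vertex therefore yields K_{4} as a minor, and since treewidth is minor-monotone, tw(G) ≥ tw(K_{4}) = 3. Therefore the treewidth is 3.

Treewidth 3.
One such decomposition:
Bags: B1 = {a, b, c, e}  B2 = {a, b, c, g}  B3 = {a, b, c, h}  B4 = {a, b, c, f}  B5 = {a, b, c, d}
Tree: B1–B2, B2–B3, B3–B4, B4–B5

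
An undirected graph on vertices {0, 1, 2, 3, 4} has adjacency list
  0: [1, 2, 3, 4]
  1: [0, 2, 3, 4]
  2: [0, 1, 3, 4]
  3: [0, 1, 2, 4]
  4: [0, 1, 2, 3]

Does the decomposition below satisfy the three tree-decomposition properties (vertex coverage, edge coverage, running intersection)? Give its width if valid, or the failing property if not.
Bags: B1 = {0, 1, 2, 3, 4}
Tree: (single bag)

Yes; width 4.

Checking the three conditions: (i) the bags cover all of {0, 1, 2, 3, 4}; (ii) for each edge, some bag contains both endpoints; (iii) the bags containing any fixed vertex form a subtree. All hold, so the decomposition is valid with width 5 − 1 = 4.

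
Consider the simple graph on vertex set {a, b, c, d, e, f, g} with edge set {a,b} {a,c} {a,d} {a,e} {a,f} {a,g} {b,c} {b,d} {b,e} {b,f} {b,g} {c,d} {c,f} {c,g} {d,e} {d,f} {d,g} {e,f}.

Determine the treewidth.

4

A width-4 tree decomposition is:
Bags: B1 = {a, b, c, d, g}  B2 = {a, b, c, d, f}  B3 = {a, b, d, e, f}
Tree: B1–B2, B2–B3
Each bag holds 5 vertices, so the decomposition has width 4, which upper-bounds the treewidth. Conversely, {a, b, d, e, f} is a clique of size 5, and the vertices of any clique must share a bag in every tree decomposition; so some bag has ≥ 5 vertices and tw(G) ≥ 4. Therefore the treewidth is 4.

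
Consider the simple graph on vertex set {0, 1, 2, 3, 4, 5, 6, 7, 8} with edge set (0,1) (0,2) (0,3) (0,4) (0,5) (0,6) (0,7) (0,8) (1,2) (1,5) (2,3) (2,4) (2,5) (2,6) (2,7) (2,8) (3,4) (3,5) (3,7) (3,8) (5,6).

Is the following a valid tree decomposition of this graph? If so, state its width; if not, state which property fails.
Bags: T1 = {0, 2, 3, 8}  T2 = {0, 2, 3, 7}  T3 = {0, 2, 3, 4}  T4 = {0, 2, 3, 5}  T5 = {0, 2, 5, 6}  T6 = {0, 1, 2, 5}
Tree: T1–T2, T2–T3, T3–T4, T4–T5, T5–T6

Yes; width 3.

Vertex coverage: the bags together contain {0, 1, 2, 3, 4, 5, 6, 7, 8}, the full vertex set. Edge coverage: each edge of G has both endpoints in at least one bag. Running intersection: for every vertex, the bags containing it form a connected subtree. All three properties hold, so this is a valid tree decomposition of width max|bag| − 1 = 3, and hence tw(G) ≤ 3.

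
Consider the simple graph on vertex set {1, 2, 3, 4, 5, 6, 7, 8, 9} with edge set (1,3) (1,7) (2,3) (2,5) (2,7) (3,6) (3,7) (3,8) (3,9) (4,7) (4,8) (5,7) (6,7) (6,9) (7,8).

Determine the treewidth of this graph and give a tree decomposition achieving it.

Each bag holds 3 vertices, so the decomposition has width 2, which upper-bounds the treewidth. On the other hand G contains the 3-clique {3, 6, 9}. A clique must lie in a single bag of any decomposition, so no decomposition can have width below 2. Combining the bounds, tw(G) = 2.

Treewidth 2.
One such decomposition:
Bags: B1 = {1, 3, 7}  B2 = {3, 6, 7}  B3 = {2, 3, 7}  B4 = {3, 7, 8}  B5 = {3, 6, 9}  B6 = {2, 5, 7}  B7 = {4, 7, 8}
Tree: B1–B2, B2–B3, B3–B4, B2–B5, B3–B6, B4–B7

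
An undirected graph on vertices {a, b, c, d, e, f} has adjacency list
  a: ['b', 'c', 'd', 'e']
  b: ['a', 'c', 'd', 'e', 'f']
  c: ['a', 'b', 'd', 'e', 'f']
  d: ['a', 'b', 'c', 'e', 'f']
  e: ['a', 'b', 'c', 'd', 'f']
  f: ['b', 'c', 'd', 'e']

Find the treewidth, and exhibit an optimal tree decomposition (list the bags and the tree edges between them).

Treewidth 4.
One such decomposition:
Bags: B1 = {a, b, c, d, e}  B2 = {b, c, d, e, f}
Tree: B1–B2

The largest bag has 5 vertices, giving width 4; this decomposition certifies tw(G) ≤ 4. For the lower bound, the 5 vertices {b, c, d, e, f} are pairwise adjacent, and any tree decomposition puts a clique entirely inside one bag — forcing width ≥ 4. Hence tw(G) = 4 exactly.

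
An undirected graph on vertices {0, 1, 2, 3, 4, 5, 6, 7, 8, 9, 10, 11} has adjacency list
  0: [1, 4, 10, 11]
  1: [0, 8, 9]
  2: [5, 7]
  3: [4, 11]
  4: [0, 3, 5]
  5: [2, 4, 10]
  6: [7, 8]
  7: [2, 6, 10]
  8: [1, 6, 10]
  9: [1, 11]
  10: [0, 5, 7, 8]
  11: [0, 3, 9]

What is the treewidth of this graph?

3

A width-3 tree decomposition is:
Bags: B1 = {2, 5, 6, 7}  B2 = {5, 6, 7, 10}  B3 = {5, 6, 8, 10}  B4 = {4, 5, 8, 10}  B5 = {0, 4, 8, 10}  B6 = {0, 1, 4, 8}  B7 = {0, 1, 3, 4}  B8 = {0, 1, 3, 11}  B9 = {1, 3, 9, 11}
Tree: B1–B2, B2–B3, B3–B4, B4–B5, B5–B6, B6–B7, B7–B8, B8–B9
Each bag holds 4 vertices, so the decomposition has width 3, which upper-bounds the treewidth. For the lower bound: the 4 vertex sets {2,6,7}, {5}, {10}, {0,1,4,8} are disjoint, each induces a connected subgraph, and every pair is joined by at least one edge of G. Contracting each set to a single vertex therefore yields K_{4} as a minor, and since treewidth is minor-monotone, tw(G) ≥ tw(K_{4}) = 3. Hence tw(G) = 3 exactly.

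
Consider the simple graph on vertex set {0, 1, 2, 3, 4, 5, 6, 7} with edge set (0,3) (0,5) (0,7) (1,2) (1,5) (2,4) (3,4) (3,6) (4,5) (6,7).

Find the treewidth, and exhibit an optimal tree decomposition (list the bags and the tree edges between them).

Each bag holds 3 vertices, so the decomposition has width 2, which upper-bounds the treewidth. For the lower bound, G contains the cycle 1–2–4–5–1, so G is not a forest; only forests have treewidth ≤ 1, hence tw(G) ≥ 2. Combining the bounds, tw(G) = 2.

Treewidth 2.
One such decomposition:
Bags: B1 = {1, 2, 5}  B2 = {2, 4, 5}  B3 = {0, 4, 5}  B4 = {0, 3, 4}  B5 = {0, 3, 7}  B6 = {3, 6, 7}
Tree: B1–B2, B2–B3, B3–B4, B4–B5, B5–B6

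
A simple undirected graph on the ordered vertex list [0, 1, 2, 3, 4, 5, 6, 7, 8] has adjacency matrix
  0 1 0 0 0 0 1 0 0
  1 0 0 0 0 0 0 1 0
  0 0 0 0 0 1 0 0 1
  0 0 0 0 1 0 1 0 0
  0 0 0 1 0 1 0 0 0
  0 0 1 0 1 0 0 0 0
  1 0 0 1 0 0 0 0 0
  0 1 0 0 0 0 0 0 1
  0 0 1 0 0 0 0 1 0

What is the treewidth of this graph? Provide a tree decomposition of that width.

Each bag holds 3 vertices, so the decomposition has width 2, which upper-bounds the treewidth. For the lower bound, G contains the cycle 4–3–6–0–1–7–8–2–5–4, so G is not a forest; only forests have treewidth ≤ 1, hence tw(G) ≥ 2. The upper and lower bounds meet at 2, so that is the treewidth.

Treewidth 2.
One such decomposition:
Bags: B1 = {3, 4, 6}  B2 = {0, 4, 6}  B3 = {0, 1, 4}  B4 = {1, 4, 7}  B5 = {4, 7, 8}  B6 = {2, 4, 8}  B7 = {2, 4, 5}
Tree: B1–B2, B2–B3, B3–B4, B4–B5, B5–B6, B6–B7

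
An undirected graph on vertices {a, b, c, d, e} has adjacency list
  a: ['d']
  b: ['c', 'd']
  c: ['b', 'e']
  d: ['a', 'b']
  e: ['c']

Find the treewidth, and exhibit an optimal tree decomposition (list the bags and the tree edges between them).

Each bag holds 2 vertices, so the decomposition has width 1, which upper-bounds the treewidth. Any graph with an edge has treewidth ≥ 1, and G has the edge a–d. Combining the bounds, tw(G) = 1.

Treewidth 1.
One such decomposition:
Bags: B1 = {a, d}  B2 = {b, d}  B3 = {b, c}  B4 = {c, e}
Tree: B1–B2, B2–B3, B3–B4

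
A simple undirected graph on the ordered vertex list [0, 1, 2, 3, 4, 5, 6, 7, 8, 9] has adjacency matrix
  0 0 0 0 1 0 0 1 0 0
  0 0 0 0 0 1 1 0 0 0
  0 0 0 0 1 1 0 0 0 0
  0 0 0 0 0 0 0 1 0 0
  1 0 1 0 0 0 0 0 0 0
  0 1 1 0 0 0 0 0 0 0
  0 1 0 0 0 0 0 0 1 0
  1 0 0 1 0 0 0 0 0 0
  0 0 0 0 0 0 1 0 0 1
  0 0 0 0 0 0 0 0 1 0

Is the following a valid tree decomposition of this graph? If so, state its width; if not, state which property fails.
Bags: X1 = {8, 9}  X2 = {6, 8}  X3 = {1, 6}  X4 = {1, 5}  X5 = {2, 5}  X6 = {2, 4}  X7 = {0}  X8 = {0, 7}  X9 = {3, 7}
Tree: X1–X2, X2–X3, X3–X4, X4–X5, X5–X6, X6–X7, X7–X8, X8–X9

No — edge (4,0) lies in no bag.

A tree decomposition must satisfy three properties: every vertex lies in some bag; for every edge, both endpoints lie together in some bag; and for every vertex, the bags containing it form a connected subtree. Here edge (4,0) lies in no bag, so the decomposition is invalid.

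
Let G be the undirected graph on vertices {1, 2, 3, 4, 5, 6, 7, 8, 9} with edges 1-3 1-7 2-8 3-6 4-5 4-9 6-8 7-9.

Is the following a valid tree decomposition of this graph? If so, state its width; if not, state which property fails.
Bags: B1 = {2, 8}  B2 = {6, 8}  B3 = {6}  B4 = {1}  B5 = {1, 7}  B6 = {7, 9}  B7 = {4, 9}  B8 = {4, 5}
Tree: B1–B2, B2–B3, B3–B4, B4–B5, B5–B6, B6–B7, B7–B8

A tree decomposition must satisfy three properties: every vertex lies in some bag; for every edge, both endpoints lie together in some bag; and for every vertex, the bags containing it form a connected subtree. Here vertex 3 appears in no bag, so the decomposition is invalid.

No — vertex 3 appears in no bag.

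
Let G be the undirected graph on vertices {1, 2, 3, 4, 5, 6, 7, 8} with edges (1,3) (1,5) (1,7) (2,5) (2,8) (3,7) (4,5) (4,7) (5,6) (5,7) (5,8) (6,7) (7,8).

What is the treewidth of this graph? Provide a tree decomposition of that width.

The largest bag has 3 vertices, giving width 2; this decomposition certifies tw(G) ≤ 2. Conversely, {1, 3, 7} is a clique of size 3, and the vertices of any clique must share a bag in every tree decomposition; so some bag has ≥ 3 vertices and tw(G) ≥ 2. The upper and lower bounds meet at 2, so that is the treewidth.

Treewidth 2.
One such decomposition:
Bags: B1 = {4, 5, 7}  B2 = {5, 6, 7}  B3 = {1, 5, 7}  B4 = {5, 7, 8}  B5 = {1, 3, 7}  B6 = {2, 5, 8}
Tree: B1–B2, B2–B3, B2–B4, B3–B5, B4–B6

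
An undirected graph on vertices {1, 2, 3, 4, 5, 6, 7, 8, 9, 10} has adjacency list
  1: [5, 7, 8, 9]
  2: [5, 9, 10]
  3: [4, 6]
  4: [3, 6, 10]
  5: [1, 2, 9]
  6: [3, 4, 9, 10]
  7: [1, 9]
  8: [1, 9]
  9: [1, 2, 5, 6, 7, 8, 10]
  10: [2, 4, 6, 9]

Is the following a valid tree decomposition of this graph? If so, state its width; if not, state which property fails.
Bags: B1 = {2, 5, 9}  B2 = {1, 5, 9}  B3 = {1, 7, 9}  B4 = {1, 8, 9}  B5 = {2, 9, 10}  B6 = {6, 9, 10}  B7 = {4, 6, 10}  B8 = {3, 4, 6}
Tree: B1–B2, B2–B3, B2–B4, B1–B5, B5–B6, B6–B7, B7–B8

Yes; width 2.

Every vertex of G appears in some bag (union = {1, 2, 3, 4, 5, 6, 7, 8, 9, 10}); every edge is covered by a bag; and for each vertex v the set of bags containing v is connected in the bag tree. The decomposition is therefore valid. The largest bag has 3 vertices, so the width is 2.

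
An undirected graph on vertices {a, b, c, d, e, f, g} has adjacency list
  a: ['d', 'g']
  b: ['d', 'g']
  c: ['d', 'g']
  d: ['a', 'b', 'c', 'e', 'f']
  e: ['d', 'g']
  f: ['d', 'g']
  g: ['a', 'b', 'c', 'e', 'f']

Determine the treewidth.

A width-2 tree decomposition is:
Bags: B1 = {a, d, g}  B2 = {d, e, g}  B3 = {d, f, g}  B4 = {c, d, g}  B5 = {b, d, g}
Tree: B1–B2, B2–B3, B3–B4, B4–B5
Every bag has size at most 3, so the width is 3 − 1 = 2 and tw(G) ≤ 2. The edges g–a–d–e–g form a cycle, so G is not a tree and its treewidth is at least 2. The upper and lower bounds meet at 2, so that is the treewidth.

2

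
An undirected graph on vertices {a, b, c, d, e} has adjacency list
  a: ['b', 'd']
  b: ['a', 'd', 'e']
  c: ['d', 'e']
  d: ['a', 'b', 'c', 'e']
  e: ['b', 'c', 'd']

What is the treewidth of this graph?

2

A width-2 tree decomposition is:
Bags: B1 = {c, d, e}  B2 = {b, d, e}  B3 = {a, b, d}
Tree: B1–B2, B2–B3
Each bag holds 3 vertices, so the decomposition has width 2, which upper-bounds the treewidth. Conversely, {c, d, e} is a clique of size 3, and the vertices of any clique must share a bag in every tree decomposition; so some bag has ≥ 3 vertices and tw(G) ≥ 2. Hence tw(G) = 2 exactly.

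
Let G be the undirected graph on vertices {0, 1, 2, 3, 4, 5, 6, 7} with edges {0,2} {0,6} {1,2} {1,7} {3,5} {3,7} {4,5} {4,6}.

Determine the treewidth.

A width-2 tree decomposition is:
Bags: B1 = {3, 4, 5}  B2 = {3, 4, 6}  B3 = {0, 3, 6}  B4 = {0, 2, 3}  B5 = {1, 2, 3}  B6 = {1, 3, 7}
Tree: B1–B2, B2–B3, B3–B4, B4–B5, B5–B6
Each bag holds 3 vertices, so the decomposition has width 2, which upper-bounds the treewidth. For the lower bound, G contains the cycle 3–5–4–6–0–2–1–7–3, so G is not a forest; only forests have treewidth ≤ 1, hence tw(G) ≥ 2. Therefore the treewidth is 2.

2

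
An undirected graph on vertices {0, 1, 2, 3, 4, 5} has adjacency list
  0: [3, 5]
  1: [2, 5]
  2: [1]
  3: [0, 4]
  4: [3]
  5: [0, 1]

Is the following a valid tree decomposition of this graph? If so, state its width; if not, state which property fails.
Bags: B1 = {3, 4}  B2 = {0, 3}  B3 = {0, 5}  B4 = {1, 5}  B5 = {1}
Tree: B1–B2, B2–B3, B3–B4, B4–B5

No — vertex 2 appears in no bag.

A tree decomposition must satisfy three properties: every vertex lies in some bag; for every edge, both endpoints lie together in some bag; and for every vertex, the bags containing it form a connected subtree. Here vertex 2 appears in no bag, so the decomposition is invalid.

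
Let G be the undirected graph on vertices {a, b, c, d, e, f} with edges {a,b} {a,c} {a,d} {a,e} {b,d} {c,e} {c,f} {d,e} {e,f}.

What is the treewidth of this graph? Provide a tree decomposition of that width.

The largest bag has 3 vertices, giving width 2; this decomposition certifies tw(G) ≤ 2. Conversely, {a, d, e} is a clique of size 3, and the vertices of any clique must share a bag in every tree decomposition; so some bag has ≥ 3 vertices and tw(G) ≥ 2. Combining the bounds, tw(G) = 2.

Treewidth 2.
One optimal decomposition is:
Bags: B1 = {a, b, d}  B2 = {a, d, e}  B3 = {a, c, e}  B4 = {c, e, f}
Tree: B1–B2, B2–B3, B3–B4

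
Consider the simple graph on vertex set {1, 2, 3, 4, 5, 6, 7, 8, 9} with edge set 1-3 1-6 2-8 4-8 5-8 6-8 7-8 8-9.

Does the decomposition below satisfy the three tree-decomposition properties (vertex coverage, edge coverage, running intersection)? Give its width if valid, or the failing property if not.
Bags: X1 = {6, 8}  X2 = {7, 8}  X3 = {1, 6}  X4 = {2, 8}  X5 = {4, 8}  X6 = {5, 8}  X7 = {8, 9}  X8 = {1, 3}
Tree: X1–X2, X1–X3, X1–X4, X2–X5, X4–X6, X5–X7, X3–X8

Yes; width 1.

Checking the three conditions: (i) the bags cover all of {1, 2, 3, 4, 5, 6, 7, 8, 9}; (ii) for each edge, some bag contains both endpoints; (iii) the bags containing any fixed vertex form a subtree. All hold, so the decomposition is valid with width 2 − 1 = 1.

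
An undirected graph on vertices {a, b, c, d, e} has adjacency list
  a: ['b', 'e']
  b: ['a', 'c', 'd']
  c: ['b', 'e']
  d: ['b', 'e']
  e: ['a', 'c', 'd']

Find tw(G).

2

A width-2 tree decomposition is:
Bags: B1 = {b, c, e}  B2 = {a, b, e}  B3 = {b, d, e}
Tree: B1–B2, B2–B3
Each bag holds 3 vertices, so the decomposition has width 2, which upper-bounds the treewidth. For the lower bound, G contains the cycle b–c–e–a–b, so G is not a forest; only forests have treewidth ≤ 1, hence tw(G) ≥ 2. Hence tw(G) = 2 exactly.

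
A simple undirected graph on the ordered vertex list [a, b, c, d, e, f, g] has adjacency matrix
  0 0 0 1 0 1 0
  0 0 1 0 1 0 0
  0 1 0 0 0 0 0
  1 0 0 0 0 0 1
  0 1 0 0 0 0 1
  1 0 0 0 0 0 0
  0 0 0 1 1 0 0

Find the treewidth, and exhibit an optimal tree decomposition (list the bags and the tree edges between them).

Every bag has size at most 2, so the width is 2 − 1 = 1 and tw(G) ≤ 1. G has an edge, so its treewidth is at least 1. Combining the bounds, tw(G) = 1.

Treewidth 1.
One optimal decomposition is:
Bags: B1 = {a, f}  B2 = {a, d}  B3 = {d, g}  B4 = {e, g}  B5 = {b, e}  B6 = {b, c}
Tree: B1–B2, B2–B3, B3–B4, B4–B5, B5–B6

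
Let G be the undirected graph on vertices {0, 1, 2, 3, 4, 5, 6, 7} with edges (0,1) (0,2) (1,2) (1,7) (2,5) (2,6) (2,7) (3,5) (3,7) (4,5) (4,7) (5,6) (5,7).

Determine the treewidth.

2

A width-2 tree decomposition is:
Bags: B1 = {2, 5, 7}  B2 = {3, 5, 7}  B3 = {1, 2, 7}  B4 = {2, 5, 6}  B5 = {0, 1, 2}  B6 = {4, 5, 7}
Tree: B1–B2, B1–B3, B1–B4, B3–B5, B1–B6
The largest bag has 3 vertices, giving width 2; this decomposition certifies tw(G) ≤ 2. Conversely, {0, 1, 2} is a clique of size 3, and the vertices of any clique must share a bag in every tree decomposition; so some bag has ≥ 3 vertices and tw(G) ≥ 2. Hence tw(G) = 2 exactly.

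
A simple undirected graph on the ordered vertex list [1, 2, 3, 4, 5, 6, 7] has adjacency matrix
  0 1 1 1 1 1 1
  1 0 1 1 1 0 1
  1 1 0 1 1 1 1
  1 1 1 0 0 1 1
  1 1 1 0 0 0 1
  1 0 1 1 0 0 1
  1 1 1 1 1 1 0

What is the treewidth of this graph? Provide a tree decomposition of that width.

Every bag has size at most 5, so the width is 5 − 1 = 4 and tw(G) ≤ 4. On the other hand G contains the 5-clique {1, 2, 3, 4, 7}. A clique must lie in a single bag of any decomposition, so no decomposition can have width below 4. The upper and lower bounds meet at 4, so that is the treewidth.

Treewidth 4.
One such decomposition:
Bags: B1 = {1, 2, 3, 4, 7}  B2 = {1, 3, 4, 6, 7}  B3 = {1, 2, 3, 5, 7}
Tree: B1–B2, B1–B3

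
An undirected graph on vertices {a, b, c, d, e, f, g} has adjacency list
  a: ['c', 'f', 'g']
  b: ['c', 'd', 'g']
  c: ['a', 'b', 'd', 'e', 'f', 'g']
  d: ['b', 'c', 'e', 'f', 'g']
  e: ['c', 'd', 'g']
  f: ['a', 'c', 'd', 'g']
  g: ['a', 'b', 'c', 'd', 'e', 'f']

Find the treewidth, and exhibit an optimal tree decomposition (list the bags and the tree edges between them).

Each bag holds 4 vertices, so the decomposition has width 3, which upper-bounds the treewidth. For the lower bound, the 4 vertices {c, d, e, g} are pairwise adjacent, and any tree decomposition puts a clique entirely inside one bag — forcing width ≥ 3. The upper and lower bounds meet at 3, so that is the treewidth.

Treewidth 3.
One such decomposition:
Bags: B1 = {c, d, e, g}  B2 = {c, d, f, g}  B3 = {a, c, f, g}  B4 = {b, c, d, g}
Tree: B1–B2, B2–B3, B1–B4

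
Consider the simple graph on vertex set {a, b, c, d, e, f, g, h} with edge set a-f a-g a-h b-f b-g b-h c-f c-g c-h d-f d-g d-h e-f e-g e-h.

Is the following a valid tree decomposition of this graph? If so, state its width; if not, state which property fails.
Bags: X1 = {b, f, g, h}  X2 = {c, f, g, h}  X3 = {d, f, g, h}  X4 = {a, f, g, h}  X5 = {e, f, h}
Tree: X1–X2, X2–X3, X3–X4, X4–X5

A tree decomposition must satisfy three properties: every vertex lies in some bag; for every edge, both endpoints lie together in some bag; and for every vertex, the bags containing it form a connected subtree. Here edge (g,e) lies in no bag, so the decomposition is invalid.

No — edge (g,e) lies in no bag.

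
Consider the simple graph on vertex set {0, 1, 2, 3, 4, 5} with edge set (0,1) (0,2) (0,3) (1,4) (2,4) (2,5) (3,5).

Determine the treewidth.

A width-2 tree decomposition is:
Bags: B1 = {2, 3, 5}  B2 = {0, 2, 3}  B3 = {0, 2, 4}  B4 = {0, 1, 4}
Tree: B1–B2, B2–B3, B3–B4
The largest bag has 3 vertices, giving width 2; this decomposition certifies tw(G) ≤ 2. The edges 5–3–0–2–5 form a cycle, so G is not a tree and its treewidth is at least 2. The upper and lower bounds meet at 2, so that is the treewidth.

2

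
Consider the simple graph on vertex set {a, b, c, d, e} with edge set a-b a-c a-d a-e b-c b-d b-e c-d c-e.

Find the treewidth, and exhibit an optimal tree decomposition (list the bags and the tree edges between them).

Each bag holds 4 vertices, so the decomposition has width 3, which upper-bounds the treewidth. For the lower bound, the 4 vertices {a, b, c, d} are pairwise adjacent, and any tree decomposition puts a clique entirely inside one bag — forcing width ≥ 3. Therefore the treewidth is 3.

Treewidth 3.
One optimal decomposition is:
Bags: B1 = {a, b, c, e}  B2 = {a, b, c, d}
Tree: B1–B2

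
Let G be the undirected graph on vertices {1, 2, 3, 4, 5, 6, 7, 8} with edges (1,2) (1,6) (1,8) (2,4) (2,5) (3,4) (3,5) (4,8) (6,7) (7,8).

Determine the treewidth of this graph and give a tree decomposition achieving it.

Every bag has size at most 3, so the width is 3 − 1 = 2 and tw(G) ≤ 2. For the lower bound, G contains the cycle 7–6–1–8–7, so G is not a forest; only forests have treewidth ≤ 1, hence tw(G) ≥ 2. The upper and lower bounds meet at 2, so that is the treewidth.

Treewidth 2.
Bags: B1 = {6, 7, 8}  B2 = {1, 6, 8}  B3 = {1, 4, 8}  B4 = {1, 2, 4}  B5 = {2, 3, 4}  B6 = {2, 3, 5}
Tree: B1–B2, B2–B3, B3–B4, B4–B5, B5–B6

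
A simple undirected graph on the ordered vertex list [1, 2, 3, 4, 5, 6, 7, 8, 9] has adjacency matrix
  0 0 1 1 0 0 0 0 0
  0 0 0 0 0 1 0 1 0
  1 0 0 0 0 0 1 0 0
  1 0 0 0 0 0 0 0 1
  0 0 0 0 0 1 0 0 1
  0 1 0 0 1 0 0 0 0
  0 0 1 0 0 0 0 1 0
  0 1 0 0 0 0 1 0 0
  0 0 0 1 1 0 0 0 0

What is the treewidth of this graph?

A width-2 tree decomposition is:
Bags: B1 = {1, 3, 4}  B2 = {3, 4, 7}  B3 = {4, 7, 8}  B4 = {2, 4, 8}  B5 = {2, 4, 6}  B6 = {4, 5, 6}  B7 = {4, 5, 9}
Tree: B1–B2, B2–B3, B3–B4, B4–B5, B5–B6, B6–B7
Each bag holds 3 vertices, so the decomposition has width 2, which upper-bounds the treewidth. The edges 4–1–3–7–8–2–6–5–9–4 form a cycle, so G is not a tree and its treewidth is at least 2. The upper and lower bounds meet at 2, so that is the treewidth.

2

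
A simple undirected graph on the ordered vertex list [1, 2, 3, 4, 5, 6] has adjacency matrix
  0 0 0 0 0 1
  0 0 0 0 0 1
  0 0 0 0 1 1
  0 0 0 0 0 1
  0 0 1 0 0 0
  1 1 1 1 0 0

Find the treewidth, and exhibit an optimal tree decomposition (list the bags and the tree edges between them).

Treewidth 1.
One optimal decomposition is:
Bags: B1 = {3, 5}  B2 = {3, 6}  B3 = {4, 6}  B4 = {1, 6}  B5 = {2, 6}
Tree: B1–B2, B2–B3, B3–B4, B4–B5

The largest bag has 2 vertices, giving width 1; this decomposition certifies tw(G) ≤ 1. Any graph with an edge has treewidth ≥ 1, and G has the edge 5–3. Hence tw(G) = 1 exactly.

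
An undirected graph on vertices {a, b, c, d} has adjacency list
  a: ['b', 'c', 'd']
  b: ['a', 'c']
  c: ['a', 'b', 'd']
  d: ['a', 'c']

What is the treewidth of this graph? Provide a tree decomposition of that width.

Each bag holds 3 vertices, so the decomposition has width 2, which upper-bounds the treewidth. On the other hand G contains the 3-clique {a, c, d}. A clique must lie in a single bag of any decomposition, so no decomposition can have width below 2. Combining the bounds, tw(G) = 2.

Treewidth 2.
Bags: B1 = {a, b, c}  B2 = {a, c, d}
Tree: B1–B2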